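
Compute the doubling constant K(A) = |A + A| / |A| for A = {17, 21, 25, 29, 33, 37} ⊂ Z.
K = |A + A| / |A| = 11/6

Enumerate A + A = {a + b : a, b ∈ A}. With |A| = 6, there are |A|^2 = 36 ordered sum pairs; collecting distinct values, A + A = {34, 38, 42, 46, 50, 54, 58, 62, 66, 70, 74}, so |A + A| = 11. Thus K = 11/6. Here |A + A| = 2|A| − 1 = 11, the minimum possible — so K = 11/6 is minimal, which holds iff A is an arithmetic progression.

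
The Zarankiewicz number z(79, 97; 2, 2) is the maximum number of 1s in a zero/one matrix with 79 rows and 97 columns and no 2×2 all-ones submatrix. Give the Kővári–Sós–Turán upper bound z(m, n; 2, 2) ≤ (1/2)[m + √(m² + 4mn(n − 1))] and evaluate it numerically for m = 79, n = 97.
z(79, 97; 2, 2) ≤ (1/2)[79 + √(79² + 4·79·97·96)] = (1/2)[79 + √2948833] = 898.1083

Kővári–Sós–Turán: let r_1, ..., r_79 be the row sums and z = Σ r_i the total number of 1s. Each pair of columns can share at most one row with both entries 1 (else a 2×2 all-ones block appears), so Σ_i C(r_i, 2) ≤ C(97, 2) = 4656. By convexity Σ_i C(r_i, 2) ≥ 79·C(z/79, 2) = z(z − 79)/(2·79), giving z² − 79z − 79·97·96 ≤ 0 and hence z ≤ (1/2)[79 + √(6241 + 4·735648)] = (1/2)[79 + √2948833] ≈ (1/2)(79 + 1717.2166) = 898.1083.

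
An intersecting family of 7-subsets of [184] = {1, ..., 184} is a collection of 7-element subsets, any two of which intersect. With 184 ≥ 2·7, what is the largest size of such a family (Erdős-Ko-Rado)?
max |F| = C(183, 6) = 48019108683

The Erdős-Ko-Rado theorem states: for n ≥ 2k, an intersecting family of k-subsets of an n-element set has size at most C(n − 1, k − 1), with equality for 'star' families {A ⊆ [n] : |A| = k, i ∈ A} (fix an element i). For n = 184, k = 7: C(183, 6) = 48019108683.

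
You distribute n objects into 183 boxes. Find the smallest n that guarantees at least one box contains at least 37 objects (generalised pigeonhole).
n = (37 − 1)·183 + 1 = 6589

By the generalised pigeonhole principle, to guarantee some box contains ≥ r objects we need more than (r − 1) · k objects total. Threshold: n = (r − 1) · k + 1. With r = 37 and k = 183: n = 36 · 183 + 1 = 6588 + 1 = 6589. For n = 6588 = 36 · 183, we can put exactly 36 objects in every box, avoiding 37 in any single one — so 6589 is tight.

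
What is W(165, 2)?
W(165, 2) = 165 + 1 = 166

A 2-term AP is any pair of integers, so a monochromatic 2-AP exists iff some colour is used at least twice. With 165 colours, the colouring i ↦ i on {1, ..., 165} uses each colour once, avoiding any monochromatic pair, so W(165, 2) > 165. For {1, ..., 166}, pigeonhole forces two integers of the same colour, which form a monochromatic 2-AP. Hence W(165, 2) = 166.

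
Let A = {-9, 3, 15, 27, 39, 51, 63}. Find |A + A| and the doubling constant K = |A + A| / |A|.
K = |A + A| / |A| = 13/7

Enumerate A + A = {a + b : a, b ∈ A}. With |A| = 7, there are |A|^2 = 49 ordered sum pairs; collecting distinct values, A + A = {-18, -6, 6, 18, 30, 42, 54, 66, 78, 90, 102, 114, 126}, so |A + A| = 13. Thus K = 13/7. Here |A + A| = 2|A| − 1 = 13, the minimum possible — so K = 13/7 is minimal, which holds iff A is an arithmetic progression.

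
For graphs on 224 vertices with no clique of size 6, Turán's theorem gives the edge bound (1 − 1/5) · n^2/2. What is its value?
Turán density bound = (4/5) · 224^2/2 = 100352/5 ≈ 20070.4

Turán's theorem: ex(n, K_{r+1}) is achieved by the complete r-partite Turán graph T(n, r) with parts as balanced as possible, and is at most (1 − 1/r) · n^2/2. For r = 5, n = 224: the density bound is (4/5) · 50176/2 = 100352/5 ≈ 20070.4. The integer-valued extremum is e(T(224, 5)) = 20070, which is strictly less than the density bound 100352/5 since 5 ∤ 224 (the parts of T(224, 5) cannot all be equal).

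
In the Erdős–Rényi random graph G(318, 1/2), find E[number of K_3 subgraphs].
E[# K_3] = C(318, 3) · (1/2)^C(3, 2) = 5309116 / 2^3 = 1327279/2 = 663639.5

For each 3-subset S of vertices (there are C(318, 3) = 5309116 such S), let X_S = 1 if S induces a K_3 (all C(3, 2) = 3 edges present). Then P(X_S = 1) = (1/2)^3 = 1/8. By linearity of expectation, E[# K_3] = C(318, 3) · (1/2)^3 = 5309116 / 8 = 1327279/2 = 663639.5.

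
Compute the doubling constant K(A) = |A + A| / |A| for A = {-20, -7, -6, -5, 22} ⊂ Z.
K = |A + A| / |A| = 14/5

Enumerate A + A = {a + b : a, b ∈ A}. With |A| = 5, there are |A|^2 = 25 ordered sum pairs; collecting distinct values, A + A = {-40, -27, -26, -25, -14, -13, -12, -11, -10, 2, 15, 16, 17, 44}, so |A + A| = 14. Thus K = 14/5. For comparison, the minimum possible |A + A| over all 5-element sets is 2·5 − 1 = 9 (so min K = 9/5), attained only by arithmetic progressions.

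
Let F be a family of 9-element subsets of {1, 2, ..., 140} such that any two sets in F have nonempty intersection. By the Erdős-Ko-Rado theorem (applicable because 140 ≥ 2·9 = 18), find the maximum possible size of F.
max |F| = C(139, 8) = 2815120424853

Erdős-Ko-Rado (1961): when n ≥ 2k, max |F| = C(n−1, k−1). The bound is attained by the star {A : i ∈ A} for any fixed i ∈ [n]. Here C(140−1, 9−1) = C(139, 8) = 2815120424853.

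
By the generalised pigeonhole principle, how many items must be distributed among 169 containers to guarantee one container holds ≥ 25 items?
n = (25 − 1)·169 + 1 = 4057

By the generalised pigeonhole principle, to guarantee some box contains ≥ r objects we need more than (r − 1) · k objects total. Threshold: n = (r − 1) · k + 1. With r = 25 and k = 169: n = 24 · 169 + 1 = 4056 + 1 = 4057. For n = 4056 = 24 · 169, we can put exactly 24 objects in every box, avoiding 25 in any single one — so 4057 is tight.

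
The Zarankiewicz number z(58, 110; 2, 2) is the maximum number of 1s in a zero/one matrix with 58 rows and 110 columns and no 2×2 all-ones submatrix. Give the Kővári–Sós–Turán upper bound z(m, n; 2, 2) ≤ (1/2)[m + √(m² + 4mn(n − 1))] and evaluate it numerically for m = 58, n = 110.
z(58, 110; 2, 2) ≤ (1/2)[58 + √(58² + 4·58·110·109)] = (1/2)[58 + √2785044] = 863.4226

Kővári–Sós–Turán: let r_1, ..., r_58 be the row sums and z = Σ r_i the total number of 1s. Each pair of columns can share at most one row with both entries 1 (else a 2×2 all-ones block appears), so Σ_i C(r_i, 2) ≤ C(110, 2) = 5995. By convexity Σ_i C(r_i, 2) ≥ 58·C(z/58, 2) = z(z − 58)/(2·58), giving z² − 58z − 58·110·109 ≤ 0 and hence z ≤ (1/2)[58 + √(3364 + 4·695420)] = (1/2)[58 + √2785044] ≈ (1/2)(58 + 1668.8451) = 863.4226.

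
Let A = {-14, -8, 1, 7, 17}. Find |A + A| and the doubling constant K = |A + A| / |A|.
K = |A + A| / |A| = 14/5

Enumerate A + A = {a + b : a, b ∈ A}. With |A| = 5, there are |A|^2 = 25 ordered sum pairs; collecting distinct values, A + A = {-28, -22, -16, -13, -7, -1, 2, 3, 8, 9, 14, 18, 24, 34}, so |A + A| = 14. Thus K = 14/5. For comparison, the minimum possible |A + A| over all 5-element sets is 2·5 − 1 = 9 (so min K = 9/5), attained only by arithmetic progressions.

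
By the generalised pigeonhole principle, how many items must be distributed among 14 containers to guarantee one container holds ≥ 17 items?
n = (17 − 1)·14 + 1 = 225

By the generalised pigeonhole principle, to guarantee some box contains ≥ r objects we need more than (r − 1) · k objects total. Threshold: n = (r − 1) · k + 1. With r = 17 and k = 14: n = 16 · 14 + 1 = 224 + 1 = 225. For n = 224 = 16 · 14, we can put exactly 16 objects in every box, avoiding 17 in any single one — so 225 is tight.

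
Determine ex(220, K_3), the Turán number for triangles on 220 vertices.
ex(220, K_3) = ⌊220^2/4⌋ = 12100

Mantel (1907): a triangle-free graph on n vertices has at most ⌊n^2/4⌋ edges, with equality for the complete bipartite graph K_{⌊n/2⌋, ⌈n/2⌉}. For n = 220: ⌊220^2/4⌋ = ⌊48400/4⌋ = 12100. The extremal graph is K_{110, 110}, which has 110·110 = 12100 edges.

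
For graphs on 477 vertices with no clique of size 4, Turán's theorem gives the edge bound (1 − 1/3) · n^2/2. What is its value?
Turán density bound = (2/3) · 477^2/2 = 75843

Turán's theorem: ex(n, K_{r+1}) is achieved by the complete r-partite Turán graph T(n, r) with parts as balanced as possible, and is at most (1 − 1/r) · n^2/2. For r = 3, n = 477: the density bound is (2/3) · 227529/2 = 75843. Since 3 ∣ 477, the Turán graph T(477, 3) has parts of equal size 159, and its edge count e(T(477, 3)) = 75843 attains the density bound exactly.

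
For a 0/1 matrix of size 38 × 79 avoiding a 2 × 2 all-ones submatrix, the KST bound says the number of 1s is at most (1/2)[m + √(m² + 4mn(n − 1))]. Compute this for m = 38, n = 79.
z(38, 79; 2, 2) ≤ (1/2)[38 + √(38² + 4·38·79·78)] = (1/2)[38 + √938068] = 503.2696

Kővári–Sós–Turán: let r_1, ..., r_38 be the row sums and z = Σ r_i the total number of 1s. Each pair of columns can share at most one row with both entries 1 (else a 2×2 all-ones block appears), so Σ_i C(r_i, 2) ≤ C(79, 2) = 3081. By convexity Σ_i C(r_i, 2) ≥ 38·C(z/38, 2) = z(z − 38)/(2·38), giving z² − 38z − 38·79·78 ≤ 0 and hence z ≤ (1/2)[38 + √(1444 + 4·234156)] = (1/2)[38 + √938068] ≈ (1/2)(38 + 968.5391) = 503.2696.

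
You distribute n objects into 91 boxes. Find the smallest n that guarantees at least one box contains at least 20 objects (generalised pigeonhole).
n = (20 − 1)·91 + 1 = 1730

By the generalised pigeonhole principle, to guarantee some box contains ≥ r objects we need more than (r − 1) · k objects total. Threshold: n = (r − 1) · k + 1. With r = 20 and k = 91: n = 19 · 91 + 1 = 1729 + 1 = 1730. For n = 1729 = 19 · 91, we can put exactly 19 objects in every box, avoiding 20 in any single one — so 1730 is tight.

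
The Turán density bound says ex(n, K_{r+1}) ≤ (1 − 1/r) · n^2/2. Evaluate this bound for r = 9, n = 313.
Turán density bound = (8/9) · 313^2/2 = 391876/9 ≈ 43541.7778

Turán's theorem: ex(n, K_{r+1}) is achieved by the complete r-partite Turán graph T(n, r) with parts as balanced as possible, and is at most (1 − 1/r) · n^2/2. For r = 9, n = 313: the density bound is (8/9) · 97969/2 = 391876/9 ≈ 43541.7778. The integer-valued extremum is e(T(313, 9)) = 43541, which is strictly less than the density bound 391876/9 since 9 ∤ 313 (the parts of T(313, 9) cannot all be equal).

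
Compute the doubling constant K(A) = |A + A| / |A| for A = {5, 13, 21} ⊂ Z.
K = |A + A| / |A| = 5/3

Enumerate A + A = {a + b : a, b ∈ A}. With |A| = 3, there are |A|^2 = 9 ordered sum pairs; collecting distinct values, A + A = {10, 18, 26, 34, 42}, so |A + A| = 5. Thus K = 5/3. Here |A + A| = 2|A| − 1 = 5, the minimum possible — so K = 5/3 is minimal, which holds iff A is an arithmetic progression.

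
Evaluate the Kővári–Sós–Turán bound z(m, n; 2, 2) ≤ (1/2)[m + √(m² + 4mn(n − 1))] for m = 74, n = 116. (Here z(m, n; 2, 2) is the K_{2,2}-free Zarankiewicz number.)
z(74, 116; 2, 2) ≤ (1/2)[74 + √(74² + 4·74·116·115)] = (1/2)[74 + √3954116] = 1031.248

Kővári–Sós–Turán: let r_1, ..., r_74 be the row sums and z = Σ r_i the total number of 1s. Each pair of columns can share at most one row with both entries 1 (else a 2×2 all-ones block appears), so Σ_i C(r_i, 2) ≤ C(116, 2) = 6670. By convexity Σ_i C(r_i, 2) ≥ 74·C(z/74, 2) = z(z − 74)/(2·74), giving z² − 74z − 74·116·115 ≤ 0 and hence z ≤ (1/2)[74 + √(5476 + 4·987160)] = (1/2)[74 + √3954116] ≈ (1/2)(74 + 1988.4959) = 1031.248.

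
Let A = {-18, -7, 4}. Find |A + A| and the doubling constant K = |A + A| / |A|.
K = |A + A| / |A| = 5/3

Enumerate A + A = {a + b : a, b ∈ A}. With |A| = 3, there are |A|^2 = 9 ordered sum pairs; collecting distinct values, A + A = {-36, -25, -14, -3, 8}, so |A + A| = 5. Thus K = 5/3. Here |A + A| = 2|A| − 1 = 5, the minimum possible — so K = 5/3 is minimal, which holds iff A is an arithmetic progression.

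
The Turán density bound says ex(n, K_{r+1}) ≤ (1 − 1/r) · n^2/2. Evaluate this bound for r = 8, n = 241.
Turán density bound = (7/8) · 241^2/2 = 406567/16 ≈ 25410.4375

Turán's theorem: ex(n, K_{r+1}) is achieved by the complete r-partite Turán graph T(n, r) with parts as balanced as possible, and is at most (1 − 1/r) · n^2/2. For r = 8, n = 241: the density bound is (7/8) · 58081/2 = 406567/16 ≈ 25410.4375. The integer-valued extremum is e(T(241, 8)) = 25410, which is strictly less than the density bound 406567/16 since 8 ∤ 241 (the parts of T(241, 8) cannot all be equal).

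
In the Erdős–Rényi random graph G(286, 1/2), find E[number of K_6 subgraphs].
E[# K_6] = C(286, 6) · (1/2)^C(6, 2) = 721005537967 / 2^15 ≈ 22003342.833466

For each 6-subset S of vertices (there are C(286, 6) = 721005537967 such S), let X_S = 1 if S induces a K_6 (all C(6, 2) = 15 edges present). Then P(X_S = 1) = (1/2)^15 = 1/32768. By linearity of expectation, E[# K_6] = C(286, 6) · (1/2)^15 = 721005537967 / 32768 ≈ 22003342.833466.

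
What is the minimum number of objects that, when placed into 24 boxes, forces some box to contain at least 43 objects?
n = (43 − 1)·24 + 1 = 1009

By the generalised pigeonhole principle, to guarantee some box contains ≥ r objects we need more than (r − 1) · k objects total. Threshold: n = (r − 1) · k + 1. With r = 43 and k = 24: n = 42 · 24 + 1 = 1008 + 1 = 1009. For n = 1008 = 42 · 24, we can put exactly 42 objects in every box, avoiding 43 in any single one — so 1009 is tight.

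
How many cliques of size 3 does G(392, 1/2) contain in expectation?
E[# K_3] = C(392, 3) · (1/2)^C(3, 2) = 9962680 / 2^3 = 1245335

For each 3-subset S of vertices (there are C(392, 3) = 9962680 such S), let X_S = 1 if S induces a K_3 (all C(3, 2) = 3 edges present). Then P(X_S = 1) = (1/2)^3 = 1/8. By linearity of expectation, E[# K_3] = C(392, 3) · (1/2)^3 = 9962680 / 8 = 1245335.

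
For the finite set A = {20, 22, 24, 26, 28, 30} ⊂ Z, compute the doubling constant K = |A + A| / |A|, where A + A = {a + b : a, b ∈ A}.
K = |A + A| / |A| = 11/6

Enumerate A + A = {a + b : a, b ∈ A}. With |A| = 6, there are |A|^2 = 36 ordered sum pairs; collecting distinct values, A + A = {40, 42, 44, 46, 48, 50, 52, 54, 56, 58, 60}, so |A + A| = 11. Thus K = 11/6. Here |A + A| = 2|A| − 1 = 11, the minimum possible — so K = 11/6 is minimal, which holds iff A is an arithmetic progression.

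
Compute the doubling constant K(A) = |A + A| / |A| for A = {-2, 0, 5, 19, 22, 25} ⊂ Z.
K = |A + A| / |A| = 20/6 = 10/3

Enumerate A + A = {a + b : a, b ∈ A}. With |A| = 6, there are |A|^2 = 36 ordered sum pairs; collecting distinct values, A + A = {-4, -2, 0, 3, 5, 10, 17, 19, 20, 22, 23, 24, 25, 27, 30, 38, 41, 44, 47, 50}, so |A + A| = 20. Thus K = 20/6 = 10/3. For comparison, the minimum possible |A + A| over all 6-element sets is 2·6 − 1 = 11 (so min K = 11/6), attained only by arithmetic progressions.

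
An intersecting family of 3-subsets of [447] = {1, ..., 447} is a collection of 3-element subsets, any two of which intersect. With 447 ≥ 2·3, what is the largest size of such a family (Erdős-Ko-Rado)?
max |F| = C(446, 2) = 99235

Erdős-Ko-Rado (1961): when n ≥ 2k, max |F| = C(n−1, k−1). The bound is attained by the star {A : i ∈ A} for any fixed i ∈ [n]. Here C(447−1, 3−1) = C(446, 2) = 99235.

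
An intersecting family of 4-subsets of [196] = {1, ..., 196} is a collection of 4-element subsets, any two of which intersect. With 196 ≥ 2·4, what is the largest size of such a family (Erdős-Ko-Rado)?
max |F| = C(195, 3) = 1216865

Erdős-Ko-Rado (1961): when n ≥ 2k, max |F| = C(n−1, k−1). The bound is attained by the star {A : i ∈ A} for any fixed i ∈ [n]. Here C(196−1, 4−1) = C(195, 3) = 1216865.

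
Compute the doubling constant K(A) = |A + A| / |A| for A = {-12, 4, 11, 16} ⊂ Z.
K = |A + A| / |A| = 10/4 = 5/2

Enumerate A + A = {a + b : a, b ∈ A}. With |A| = 4, there are |A|^2 = 16 ordered sum pairs; collecting distinct values, A + A = {-24, -8, -1, 4, 8, 15, 20, 22, 27, 32}, so |A + A| = 10. Thus K = 10/4 = 5/2. For comparison, the minimum possible |A + A| over all 4-element sets is 2·4 − 1 = 7 (so min K = 7/4), attained only by arithmetic progressions.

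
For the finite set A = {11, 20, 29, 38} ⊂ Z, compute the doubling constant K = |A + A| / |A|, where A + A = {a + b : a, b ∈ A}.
K = |A + A| / |A| = 7/4

Enumerate A + A = {a + b : a, b ∈ A}. With |A| = 4, there are |A|^2 = 16 ordered sum pairs; collecting distinct values, A + A = {22, 31, 40, 49, 58, 67, 76}, so |A + A| = 7. Thus K = 7/4. Here |A + A| = 2|A| − 1 = 7, the minimum possible — so K = 7/4 is minimal, which holds iff A is an arithmetic progression.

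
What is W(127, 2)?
W(127, 2) = 127 + 1 = 128

A 2-term AP is any pair of integers, so a monochromatic 2-AP exists iff some colour is used at least twice. With 127 colours, the colouring i ↦ i on {1, ..., 127} uses each colour once, avoiding any monochromatic pair, so W(127, 2) > 127. For {1, ..., 128}, pigeonhole forces two integers of the same colour, which form a monochromatic 2-AP. Hence W(127, 2) = 128.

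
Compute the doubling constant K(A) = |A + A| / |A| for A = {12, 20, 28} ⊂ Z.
K = |A + A| / |A| = 5/3

Enumerate A + A = {a + b : a, b ∈ A}. With |A| = 3, there are |A|^2 = 9 ordered sum pairs; collecting distinct values, A + A = {24, 32, 40, 48, 56}, so |A + A| = 5. Thus K = 5/3. Here |A + A| = 2|A| − 1 = 5, the minimum possible — so K = 5/3 is minimal, which holds iff A is an arithmetic progression.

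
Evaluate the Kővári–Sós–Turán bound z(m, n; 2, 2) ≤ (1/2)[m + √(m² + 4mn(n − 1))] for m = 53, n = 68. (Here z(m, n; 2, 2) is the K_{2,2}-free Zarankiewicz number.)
z(53, 68; 2, 2) ≤ (1/2)[53 + √(53² + 4·53·68·67)] = (1/2)[53 + √968681] = 518.608

Kővári–Sós–Turán: let r_1, ..., r_53 be the row sums and z = Σ r_i the total number of 1s. Each pair of columns can share at most one row with both entries 1 (else a 2×2 all-ones block appears), so Σ_i C(r_i, 2) ≤ C(68, 2) = 2278. By convexity Σ_i C(r_i, 2) ≥ 53·C(z/53, 2) = z(z − 53)/(2·53), giving z² − 53z − 53·68·67 ≤ 0 and hence z ≤ (1/2)[53 + √(2809 + 4·241468)] = (1/2)[53 + √968681] ≈ (1/2)(53 + 984.2159) = 518.608.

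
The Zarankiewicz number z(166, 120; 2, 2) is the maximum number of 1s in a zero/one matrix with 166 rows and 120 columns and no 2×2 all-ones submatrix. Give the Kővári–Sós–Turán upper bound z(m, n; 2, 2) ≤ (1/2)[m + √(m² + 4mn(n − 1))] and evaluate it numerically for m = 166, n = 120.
z(166, 120; 2, 2) ≤ (1/2)[166 + √(166² + 4·166·120·119)] = (1/2)[166 + √9509476] = 1624.8719

Kővári–Sós–Turán: let r_1, ..., r_166 be the row sums and z = Σ r_i the total number of 1s. Each pair of columns can share at most one row with both entries 1 (else a 2×2 all-ones block appears), so Σ_i C(r_i, 2) ≤ C(120, 2) = 7140. By convexity Σ_i C(r_i, 2) ≥ 166·C(z/166, 2) = z(z − 166)/(2·166), giving z² − 166z − 166·120·119 ≤ 0 and hence z ≤ (1/2)[166 + √(27556 + 4·2370480)] = (1/2)[166 + √9509476] ≈ (1/2)(166 + 3083.7438) = 1624.8719.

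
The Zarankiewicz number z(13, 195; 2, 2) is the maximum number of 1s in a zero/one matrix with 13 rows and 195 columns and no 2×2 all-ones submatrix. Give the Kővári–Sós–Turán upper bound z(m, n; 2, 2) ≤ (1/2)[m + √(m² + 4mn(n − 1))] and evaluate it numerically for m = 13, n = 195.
z(13, 195; 2, 2) ≤ (1/2)[13 + √(13² + 4·13·195·194)] = (1/2)[13 + √1967329] = 707.8075

Kővári–Sós–Turán: let r_1, ..., r_13 be the row sums and z = Σ r_i the total number of 1s. Each pair of columns can share at most one row with both entries 1 (else a 2×2 all-ones block appears), so Σ_i C(r_i, 2) ≤ C(195, 2) = 18915. By convexity Σ_i C(r_i, 2) ≥ 13·C(z/13, 2) = z(z − 13)/(2·13), giving z² − 13z − 13·195·194 ≤ 0 and hence z ≤ (1/2)[13 + √(169 + 4·491790)] = (1/2)[13 + √1967329] ≈ (1/2)(13 + 1402.6151) = 707.8075.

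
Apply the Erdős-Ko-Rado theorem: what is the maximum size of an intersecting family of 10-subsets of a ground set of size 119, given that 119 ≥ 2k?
max |F| = C(118, 9) = 8940826085620

Erdős-Ko-Rado (1961): when n ≥ 2k, max |F| = C(n−1, k−1). The bound is attained by the star {A : i ∈ A} for any fixed i ∈ [n]. Here C(119−1, 10−1) = C(118, 9) = 8940826085620.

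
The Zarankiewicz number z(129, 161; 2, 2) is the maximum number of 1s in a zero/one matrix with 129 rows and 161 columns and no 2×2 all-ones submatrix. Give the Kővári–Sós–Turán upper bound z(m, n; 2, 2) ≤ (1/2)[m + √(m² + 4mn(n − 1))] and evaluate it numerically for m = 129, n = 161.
z(129, 161; 2, 2) ≤ (1/2)[129 + √(129² + 4·129·161·160)] = (1/2)[129 + √13308801] = 1888.5615

Kővári–Sós–Turán: let r_1, ..., r_129 be the row sums and z = Σ r_i the total number of 1s. Each pair of columns can share at most one row with both entries 1 (else a 2×2 all-ones block appears), so Σ_i C(r_i, 2) ≤ C(161, 2) = 12880. By convexity Σ_i C(r_i, 2) ≥ 129·C(z/129, 2) = z(z − 129)/(2·129), giving z² − 129z − 129·161·160 ≤ 0 and hence z ≤ (1/2)[129 + √(16641 + 4·3323040)] = (1/2)[129 + √13308801] ≈ (1/2)(129 + 3648.1229) = 1888.5615.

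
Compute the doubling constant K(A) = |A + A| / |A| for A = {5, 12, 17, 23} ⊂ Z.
K = |A + A| / |A| = 10/4 = 5/2

Enumerate A + A = {a + b : a, b ∈ A}. With |A| = 4, there are |A|^2 = 16 ordered sum pairs; collecting distinct values, A + A = {10, 17, 22, 24, 28, 29, 34, 35, 40, 46}, so |A + A| = 10. Thus K = 10/4 = 5/2. For comparison, the minimum possible |A + A| over all 4-element sets is 2·4 − 1 = 7 (so min K = 7/4), attained only by arithmetic progressions.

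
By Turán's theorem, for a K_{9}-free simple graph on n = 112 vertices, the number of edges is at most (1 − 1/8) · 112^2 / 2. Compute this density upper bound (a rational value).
Turán density bound = (7/8) · 112^2/2 = 5488

Turán's theorem: ex(n, K_{r+1}) is achieved by the complete r-partite Turán graph T(n, r) with parts as balanced as possible, and is at most (1 − 1/r) · n^2/2. For r = 8, n = 112: the density bound is (7/8) · 12544/2 = 5488. Since 8 ∣ 112, the Turán graph T(112, 8) has parts of equal size 14, and its edge count e(T(112, 8)) = 5488 attains the density bound exactly.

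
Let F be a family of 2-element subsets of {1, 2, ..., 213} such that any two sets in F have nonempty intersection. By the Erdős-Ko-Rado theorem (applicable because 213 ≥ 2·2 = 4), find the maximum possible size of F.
max |F| = C(212, 1) = 212

The Erdős-Ko-Rado theorem states: for n ≥ 2k, an intersecting family of k-subsets of an n-element set has size at most C(n − 1, k − 1), with equality for 'star' families {A ⊆ [n] : |A| = k, i ∈ A} (fix an element i). For n = 213, k = 2: C(212, 1) = 212.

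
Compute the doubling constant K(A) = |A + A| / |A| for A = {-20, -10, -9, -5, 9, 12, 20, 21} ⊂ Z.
K = |A + A| / |A| = 34/8 = 17/4

Enumerate A + A = {a + b : a, b ∈ A}. With |A| = 8, there are |A|^2 = 64 ordered sum pairs; collecting distinct values, A + A = {-40, -30, -29, -25, -20, -19, -18, -15, -14, -11, -10, -8, -1, 0, 1, 2, 3, 4, 7, 10, 11, 12, 15, 16, 18, 21, 24, 29, 30, 32, 33, 40, 41, 42}, so |A + A| = 34. Thus K = 34/8 = 17/4. For comparison, the minimum possible |A + A| over all 8-element sets is 2·8 − 1 = 15 (so min K = 15/8), attained only by arithmetic progressions.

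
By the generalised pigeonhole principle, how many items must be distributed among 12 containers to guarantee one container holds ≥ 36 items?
n = (36 − 1)·12 + 1 = 421

By the generalised pigeonhole principle, to guarantee some box contains ≥ r objects we need more than (r − 1) · k objects total. Threshold: n = (r − 1) · k + 1. With r = 36 and k = 12: n = 35 · 12 + 1 = 420 + 1 = 421. For n = 420 = 35 · 12, we can put exactly 35 objects in every box, avoiding 36 in any single one — so 421 is tight.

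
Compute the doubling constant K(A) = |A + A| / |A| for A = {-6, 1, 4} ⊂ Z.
K = |A + A| / |A| = 6/3 = 2

Enumerate A + A = {a + b : a, b ∈ A}. With |A| = 3, there are |A|^2 = 9 ordered sum pairs; collecting distinct values, A + A = {-12, -5, -2, 2, 5, 8}, so |A + A| = 6. Thus K = 6/3 = 2. For comparison, the minimum possible |A + A| over all 3-element sets is 2·3 − 1 = 5 (so min K = 5/3), attained only by arithmetic progressions.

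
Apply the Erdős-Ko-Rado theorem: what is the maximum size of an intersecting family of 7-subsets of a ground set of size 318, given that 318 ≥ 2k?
max |F| = C(317, 6) = 1343856764796

Erdős-Ko-Rado (1961): when n ≥ 2k, max |F| = C(n−1, k−1). The bound is attained by the star {A : i ∈ A} for any fixed i ∈ [n]. Here C(318−1, 7−1) = C(317, 6) = 1343856764796.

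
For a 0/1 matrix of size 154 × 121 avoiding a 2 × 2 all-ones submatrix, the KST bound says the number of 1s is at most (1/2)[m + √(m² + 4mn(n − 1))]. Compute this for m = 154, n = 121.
z(154, 121; 2, 2) ≤ (1/2)[154 + √(154² + 4·154·121·120)] = (1/2)[154 + √8968036] = 1574.334

Kővári–Sós–Turán: let r_1, ..., r_154 be the row sums and z = Σ r_i the total number of 1s. Each pair of columns can share at most one row with both entries 1 (else a 2×2 all-ones block appears), so Σ_i C(r_i, 2) ≤ C(121, 2) = 7260. By convexity Σ_i C(r_i, 2) ≥ 154·C(z/154, 2) = z(z − 154)/(2·154), giving z² − 154z − 154·121·120 ≤ 0 and hence z ≤ (1/2)[154 + √(23716 + 4·2236080)] = (1/2)[154 + √8968036] ≈ (1/2)(154 + 2994.6679) = 1574.334.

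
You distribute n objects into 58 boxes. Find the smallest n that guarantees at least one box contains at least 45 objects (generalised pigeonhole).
n = (45 − 1)·58 + 1 = 2553

By the generalised pigeonhole principle, to guarantee some box contains ≥ r objects we need more than (r − 1) · k objects total. Threshold: n = (r − 1) · k + 1. With r = 45 and k = 58: n = 44 · 58 + 1 = 2552 + 1 = 2553. For n = 2552 = 44 · 58, we can put exactly 44 objects in every box, avoiding 45 in any single one — so 2553 is tight.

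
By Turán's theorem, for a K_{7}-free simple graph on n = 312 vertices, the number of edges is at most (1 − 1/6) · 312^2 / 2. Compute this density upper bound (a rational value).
Turán density bound = (5/6) · 312^2/2 = 40560

Turán's theorem: ex(n, K_{r+1}) is achieved by the complete r-partite Turán graph T(n, r) with parts as balanced as possible, and is at most (1 − 1/r) · n^2/2. For r = 6, n = 312: the density bound is (5/6) · 97344/2 = 40560. Since 6 ∣ 312, the Turán graph T(312, 6) has parts of equal size 52, and its edge count e(T(312, 6)) = 40560 attains the density bound exactly.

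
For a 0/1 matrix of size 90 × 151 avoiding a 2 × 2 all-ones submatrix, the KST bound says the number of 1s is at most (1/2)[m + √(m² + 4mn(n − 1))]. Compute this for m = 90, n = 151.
z(90, 151; 2, 2) ≤ (1/2)[90 + √(90² + 4·90·151·150)] = (1/2)[90 + √8162100] = 1473.4695

Kővári–Sós–Turán: let r_1, ..., r_90 be the row sums and z = Σ r_i the total number of 1s. Each pair of columns can share at most one row with both entries 1 (else a 2×2 all-ones block appears), so Σ_i C(r_i, 2) ≤ C(151, 2) = 11325. By convexity Σ_i C(r_i, 2) ≥ 90·C(z/90, 2) = z(z − 90)/(2·90), giving z² − 90z − 90·151·150 ≤ 0 and hence z ≤ (1/2)[90 + √(8100 + 4·2038500)] = (1/2)[90 + √8162100] ≈ (1/2)(90 + 2856.9389) = 1473.4695.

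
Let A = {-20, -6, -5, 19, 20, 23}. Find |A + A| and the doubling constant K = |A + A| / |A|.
K = |A + A| / |A| = 20/6 = 10/3

Enumerate A + A = {a + b : a, b ∈ A}. With |A| = 6, there are |A|^2 = 36 ordered sum pairs; collecting distinct values, A + A = {-40, -26, -25, -12, -11, -10, -1, 0, 3, 13, 14, 15, 17, 18, 38, 39, 40, 42, 43, 46}, so |A + A| = 20. Thus K = 20/6 = 10/3. For comparison, the minimum possible |A + A| over all 6-element sets is 2·6 − 1 = 11 (so min K = 11/6), attained only by arithmetic progressions.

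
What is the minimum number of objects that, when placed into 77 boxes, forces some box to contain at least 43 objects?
n = (43 − 1)·77 + 1 = 3235

By the generalised pigeonhole principle, to guarantee some box contains ≥ r objects we need more than (r − 1) · k objects total. Threshold: n = (r − 1) · k + 1. With r = 43 and k = 77: n = 42 · 77 + 1 = 3234 + 1 = 3235. For n = 3234 = 42 · 77, we can put exactly 42 objects in every box, avoiding 43 in any single one — so 3235 is tight.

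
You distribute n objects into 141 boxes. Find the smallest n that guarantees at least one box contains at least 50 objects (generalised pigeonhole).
n = (50 − 1)·141 + 1 = 6910

By the generalised pigeonhole principle, to guarantee some box contains ≥ r objects we need more than (r − 1) · k objects total. Threshold: n = (r − 1) · k + 1. With r = 50 and k = 141: n = 49 · 141 + 1 = 6909 + 1 = 6910. For n = 6909 = 49 · 141, we can put exactly 49 objects in every box, avoiding 50 in any single one — so 6910 is tight.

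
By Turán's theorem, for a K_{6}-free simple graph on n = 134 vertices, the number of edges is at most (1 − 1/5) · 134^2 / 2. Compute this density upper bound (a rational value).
Turán density bound = (4/5) · 134^2/2 = 35912/5 ≈ 7182.4

Turán's theorem: ex(n, K_{r+1}) is achieved by the complete r-partite Turán graph T(n, r) with parts as balanced as possible, and is at most (1 − 1/r) · n^2/2. For r = 5, n = 134: the density bound is (4/5) · 17956/2 = 35912/5 ≈ 7182.4. The integer-valued extremum is e(T(134, 5)) = 7182, which is strictly less than the density bound 35912/5 since 5 ∤ 134 (the parts of T(134, 5) cannot all be equal).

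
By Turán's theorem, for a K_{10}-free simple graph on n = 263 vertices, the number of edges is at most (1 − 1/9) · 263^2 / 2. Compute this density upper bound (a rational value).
Turán density bound = (8/9) · 263^2/2 = 276676/9 ≈ 30741.7778

Turán's theorem: ex(n, K_{r+1}) is achieved by the complete r-partite Turán graph T(n, r) with parts as balanced as possible, and is at most (1 − 1/r) · n^2/2. For r = 9, n = 263: the density bound is (8/9) · 69169/2 = 276676/9 ≈ 30741.7778. The integer-valued extremum is e(T(263, 9)) = 30741, which is strictly less than the density bound 276676/9 since 9 ∤ 263 (the parts of T(263, 9) cannot all be equal).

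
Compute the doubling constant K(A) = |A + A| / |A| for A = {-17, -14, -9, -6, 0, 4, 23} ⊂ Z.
K = |A + A| / |A| = 27/7

Enumerate A + A = {a + b : a, b ∈ A}. With |A| = 7, there are |A|^2 = 49 ordered sum pairs; collecting distinct values, A + A = {-34, -31, -28, -26, -23, -20, -18, -17, -15, -14, -13, -12, -10, -9, -6, -5, -2, 0, 4, 6, 8, 9, 14, 17, 23, 27, 46}, so |A + A| = 27. Thus K = 27/7. For comparison, the minimum possible |A + A| over all 7-element sets is 2·7 − 1 = 13 (so min K = 13/7), attained only by arithmetic progressions.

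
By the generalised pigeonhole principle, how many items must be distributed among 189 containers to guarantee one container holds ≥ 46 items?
n = (46 − 1)·189 + 1 = 8506

By the generalised pigeonhole principle, to guarantee some box contains ≥ r objects we need more than (r − 1) · k objects total. Threshold: n = (r − 1) · k + 1. With r = 46 and k = 189: n = 45 · 189 + 1 = 8505 + 1 = 8506. For n = 8505 = 45 · 189, we can put exactly 45 objects in every box, avoiding 46 in any single one — so 8506 is tight.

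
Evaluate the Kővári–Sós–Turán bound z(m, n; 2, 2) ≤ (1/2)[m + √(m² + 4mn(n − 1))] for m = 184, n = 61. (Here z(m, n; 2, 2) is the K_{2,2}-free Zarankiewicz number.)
z(184, 61; 2, 2) ≤ (1/2)[184 + √(184² + 4·184·61·60)] = (1/2)[184 + √2727616] = 917.7748

Kővári–Sós–Turán: let r_1, ..., r_184 be the row sums and z = Σ r_i the total number of 1s. Each pair of columns can share at most one row with both entries 1 (else a 2×2 all-ones block appears), so Σ_i C(r_i, 2) ≤ C(61, 2) = 1830. By convexity Σ_i C(r_i, 2) ≥ 184·C(z/184, 2) = z(z − 184)/(2·184), giving z² − 184z − 184·61·60 ≤ 0 and hence z ≤ (1/2)[184 + √(33856 + 4·673440)] = (1/2)[184 + √2727616] ≈ (1/2)(184 + 1651.5496) = 917.7748.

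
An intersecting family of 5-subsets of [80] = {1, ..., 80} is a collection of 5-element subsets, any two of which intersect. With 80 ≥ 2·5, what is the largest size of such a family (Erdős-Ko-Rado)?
max |F| = C(79, 4) = 1502501

Erdős-Ko-Rado (1961): when n ≥ 2k, max |F| = C(n−1, k−1). The bound is attained by the star {A : i ∈ A} for any fixed i ∈ [n]. Here C(80−1, 5−1) = C(79, 4) = 1502501.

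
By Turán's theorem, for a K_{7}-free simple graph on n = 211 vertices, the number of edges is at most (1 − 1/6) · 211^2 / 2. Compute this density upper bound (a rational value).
Turán density bound = (5/6) · 211^2/2 = 222605/12 ≈ 18550.4167

Turán's theorem: ex(n, K_{r+1}) is achieved by the complete r-partite Turán graph T(n, r) with parts as balanced as possible, and is at most (1 − 1/r) · n^2/2. For r = 6, n = 211: the density bound is (5/6) · 44521/2 = 222605/12 ≈ 18550.4167. The integer-valued extremum is e(T(211, 6)) = 18550, which is strictly less than the density bound 222605/12 since 6 ∤ 211 (the parts of T(211, 6) cannot all be equal).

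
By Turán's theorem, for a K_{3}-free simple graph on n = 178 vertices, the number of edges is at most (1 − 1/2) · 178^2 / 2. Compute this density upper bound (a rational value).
Turán density bound = (1/2) · 178^2/2 = 7921

Turán's theorem: ex(n, K_{r+1}) is achieved by the complete r-partite Turán graph T(n, r) with parts as balanced as possible, and is at most (1 − 1/r) · n^2/2. For r = 2, n = 178: the density bound is (1/2) · 31684/2 = 7921. Since 2 ∣ 178, the Turán graph T(178, 2) has parts of equal size 89, and its edge count e(T(178, 2)) = 7921 attains the density bound exactly.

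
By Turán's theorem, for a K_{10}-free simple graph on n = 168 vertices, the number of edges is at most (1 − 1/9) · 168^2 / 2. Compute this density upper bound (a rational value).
Turán density bound = (8/9) · 168^2/2 = 12544

Turán's theorem: ex(n, K_{r+1}) is achieved by the complete r-partite Turán graph T(n, r) with parts as balanced as possible, and is at most (1 − 1/r) · n^2/2. For r = 9, n = 168: the density bound is (8/9) · 28224/2 = 12544. The integer-valued extremum is e(T(168, 9)) = 12543, which is strictly less than the density bound 12544 since 9 ∤ 168 (the parts of T(168, 9) cannot all be equal).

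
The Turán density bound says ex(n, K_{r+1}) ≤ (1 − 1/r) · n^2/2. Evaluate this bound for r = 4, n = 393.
Turán density bound = (3/4) · 393^2/2 = 463347/8 ≈ 57918.375

Turán's theorem: ex(n, K_{r+1}) is achieved by the complete r-partite Turán graph T(n, r) with parts as balanced as possible, and is at most (1 − 1/r) · n^2/2. For r = 4, n = 393: the density bound is (3/4) · 154449/2 = 463347/8 ≈ 57918.375. The integer-valued extremum is e(T(393, 4)) = 57918, which is strictly less than the density bound 463347/8 since 4 ∤ 393 (the parts of T(393, 4) cannot all be equal).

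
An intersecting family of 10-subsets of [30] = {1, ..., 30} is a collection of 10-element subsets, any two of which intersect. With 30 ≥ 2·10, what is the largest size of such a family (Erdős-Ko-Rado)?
max |F| = C(29, 9) = 10015005

The Erdős-Ko-Rado theorem states: for n ≥ 2k, an intersecting family of k-subsets of an n-element set has size at most C(n − 1, k − 1), with equality for 'star' families {A ⊆ [n] : |A| = k, i ∈ A} (fix an element i). For n = 30, k = 10: C(29, 9) = 10015005.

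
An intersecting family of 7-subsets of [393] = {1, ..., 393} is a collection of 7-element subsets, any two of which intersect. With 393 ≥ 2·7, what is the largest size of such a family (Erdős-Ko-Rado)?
max |F| = C(392, 6) = 4849391277276

The Erdős-Ko-Rado theorem states: for n ≥ 2k, an intersecting family of k-subsets of an n-element set has size at most C(n − 1, k − 1), with equality for 'star' families {A ⊆ [n] : |A| = k, i ∈ A} (fix an element i). For n = 393, k = 7: C(392, 6) = 4849391277276.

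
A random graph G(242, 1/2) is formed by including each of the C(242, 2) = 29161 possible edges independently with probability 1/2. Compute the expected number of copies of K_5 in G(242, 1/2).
E[# K_5] = C(242, 5) · (1/2)^C(5, 2) = 6634944008 / 2^10 = 829368001/128 = 6479437.5078125

For each 5-subset S of vertices (there are C(242, 5) = 6634944008 such S), let X_S = 1 if S induces a K_5 (all C(5, 2) = 10 edges present). Then P(X_S = 1) = (1/2)^10 = 1/1024. By linearity of expectation, E[# K_5] = C(242, 5) · (1/2)^10 = 6634944008 / 1024 = 829368001/128 = 6479437.5078125.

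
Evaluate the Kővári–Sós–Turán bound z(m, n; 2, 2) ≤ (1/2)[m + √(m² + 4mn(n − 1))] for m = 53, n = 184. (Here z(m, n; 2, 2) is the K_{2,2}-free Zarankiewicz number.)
z(53, 184; 2, 2) ≤ (1/2)[53 + √(53² + 4·53·184·183)] = (1/2)[53 + √7141273] = 1362.658

Kővári–Sós–Turán: let r_1, ..., r_53 be the row sums and z = Σ r_i the total number of 1s. Each pair of columns can share at most one row with both entries 1 (else a 2×2 all-ones block appears), so Σ_i C(r_i, 2) ≤ C(184, 2) = 16836. By convexity Σ_i C(r_i, 2) ≥ 53·C(z/53, 2) = z(z − 53)/(2·53), giving z² − 53z − 53·184·183 ≤ 0 and hence z ≤ (1/2)[53 + √(2809 + 4·1784616)] = (1/2)[53 + √7141273] ≈ (1/2)(53 + 2672.316) = 1362.658.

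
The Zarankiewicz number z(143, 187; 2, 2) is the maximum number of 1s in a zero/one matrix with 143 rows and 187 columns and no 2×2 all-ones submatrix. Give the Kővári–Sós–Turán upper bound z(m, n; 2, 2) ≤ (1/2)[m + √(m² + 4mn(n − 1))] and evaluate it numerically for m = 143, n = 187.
z(143, 187; 2, 2) ≤ (1/2)[143 + √(143² + 4·143·187·186)] = (1/2)[143 + √19915753] = 2302.8535

Kővári–Sós–Turán: let r_1, ..., r_143 be the row sums and z = Σ r_i the total number of 1s. Each pair of columns can share at most one row with both entries 1 (else a 2×2 all-ones block appears), so Σ_i C(r_i, 2) ≤ C(187, 2) = 17391. By convexity Σ_i C(r_i, 2) ≥ 143·C(z/143, 2) = z(z − 143)/(2·143), giving z² − 143z − 143·187·186 ≤ 0 and hence z ≤ (1/2)[143 + √(20449 + 4·4973826)] = (1/2)[143 + √19915753] ≈ (1/2)(143 + 4462.7069) = 2302.8535.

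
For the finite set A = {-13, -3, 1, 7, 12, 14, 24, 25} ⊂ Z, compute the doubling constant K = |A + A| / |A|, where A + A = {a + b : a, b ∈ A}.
K = |A + A| / |A| = 32/8 = 4

Enumerate A + A = {a + b : a, b ∈ A}. With |A| = 8, there are |A|^2 = 64 ordered sum pairs; collecting distinct values, A + A = {-26, -16, -12, -6, -2, -1, 1, 2, 4, 8, 9, 11, 12, 13, 14, 15, 19, 21, 22, 24, 25, 26, 28, 31, 32, 36, 37, 38, 39, 48, 49, 50}, so |A + A| = 32. Thus K = 32/8 = 4. For comparison, the minimum possible |A + A| over all 8-element sets is 2·8 − 1 = 15 (so min K = 15/8), attained only by arithmetic progressions.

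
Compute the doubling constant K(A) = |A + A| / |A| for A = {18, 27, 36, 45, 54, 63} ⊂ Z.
K = |A + A| / |A| = 11/6

Enumerate A + A = {a + b : a, b ∈ A}. With |A| = 6, there are |A|^2 = 36 ordered sum pairs; collecting distinct values, A + A = {36, 45, 54, 63, 72, 81, 90, 99, 108, 117, 126}, so |A + A| = 11. Thus K = 11/6. Here |A + A| = 2|A| − 1 = 11, the minimum possible — so K = 11/6 is minimal, which holds iff A is an arithmetic progression.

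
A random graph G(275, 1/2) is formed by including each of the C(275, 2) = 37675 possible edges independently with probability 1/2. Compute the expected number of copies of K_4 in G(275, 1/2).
E[# K_4] = C(275, 4) · (1/2)^C(4, 2) = 233132900 / 2^6 = 58283225/16 = 3642701.5625

For each 4-subset S of vertices (there are C(275, 4) = 233132900 such S), let X_S = 1 if S induces a K_4 (all C(4, 2) = 6 edges present). Then P(X_S = 1) = (1/2)^6 = 1/64. By linearity of expectation, E[# K_4] = C(275, 4) · (1/2)^6 = 233132900 / 64 = 58283225/16 = 3642701.5625.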